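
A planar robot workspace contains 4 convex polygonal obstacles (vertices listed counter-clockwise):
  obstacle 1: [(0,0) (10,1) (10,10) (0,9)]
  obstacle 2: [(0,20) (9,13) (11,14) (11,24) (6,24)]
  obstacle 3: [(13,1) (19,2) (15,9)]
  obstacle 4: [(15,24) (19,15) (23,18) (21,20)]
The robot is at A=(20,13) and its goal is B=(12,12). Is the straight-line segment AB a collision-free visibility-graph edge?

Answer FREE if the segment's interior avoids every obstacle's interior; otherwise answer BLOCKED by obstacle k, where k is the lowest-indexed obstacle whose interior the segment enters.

Obstacle 1 [(0,0) (10,1) (10,10) (0,9)]:
  edge (0,0)–(10,1): clear
  edge (10,1)–(10,10): clear
  edge (10,10)–(0,9): clear
  edge (0,9)–(0,0): clear
  midpoint (16,25/2) outside
  → clear
Obstacle 2 [(0,20) (9,13) (11,14) (11,24) (6,24)]:
  edge (0,20)–(9,13): clear
  edge (9,13)–(11,14): clear
  edge (11,14)–(11,24): clear
  edge (11,24)–(6,24): clear
  edge (6,24)–(0,20): clear
  midpoint (16,25/2) outside
  → clear
Obstacle 3 [(13,1) (19,2) (15,9)]:
  edge (13,1)–(19,2): clear
  edge (19,2)–(15,9): clear
  edge (15,9)–(13,1): clear
  midpoint (16,25/2) outside
  → clear
Obstacle 4 [(15,24) (19,15) (23,18) (21,20)]:
  edge (15,24)–(19,15): clear
  edge (19,15)–(23,18): clear
  edge (23,18)–(21,20): clear
  edge (21,20)–(15,24): clear
  midpoint (16,25/2) outside
  → clear

FREE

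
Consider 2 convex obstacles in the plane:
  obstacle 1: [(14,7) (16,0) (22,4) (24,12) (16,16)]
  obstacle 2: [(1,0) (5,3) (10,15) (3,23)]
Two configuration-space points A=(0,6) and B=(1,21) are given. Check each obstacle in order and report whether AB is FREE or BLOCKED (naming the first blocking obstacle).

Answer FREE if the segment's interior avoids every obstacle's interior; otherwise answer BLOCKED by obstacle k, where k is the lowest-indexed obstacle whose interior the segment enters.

Obstacle 1 [(14,7) (16,0) (22,4) (24,12) (16,16)]:
  edge (14,7)–(16,0): clear
  edge (16,0)–(22,4): clear
  edge (22,4)–(24,12): clear
  edge (24,12)–(16,16): clear
  edge (16,16)–(14,7): clear
  midpoint (1/2,27/2) outside
  → clear
Obstacle 2 [(1,0) (5,3) (10,15) (3,23)]:
  edge (1,0)–(5,3): clear
  edge (5,3)–(10,15): clear
  edge (10,15)–(3,23): clear
  edge (3,23)–(1,0): clear
  midpoint (1/2,27/2) outside
  → clear

FREE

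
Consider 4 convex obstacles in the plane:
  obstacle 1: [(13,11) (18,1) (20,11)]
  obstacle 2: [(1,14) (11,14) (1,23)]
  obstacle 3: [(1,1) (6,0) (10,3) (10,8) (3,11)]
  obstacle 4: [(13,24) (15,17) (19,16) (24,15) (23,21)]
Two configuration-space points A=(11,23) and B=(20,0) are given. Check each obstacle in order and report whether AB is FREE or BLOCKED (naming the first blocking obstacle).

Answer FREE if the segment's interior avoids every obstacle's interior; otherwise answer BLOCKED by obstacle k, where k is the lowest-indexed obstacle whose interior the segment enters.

BLOCKED by obstacle 1

Obstacle 1 [(13,11) (18,1) (20,11)]:
  edge (13,11)–(18,1): clear
  edge (18,1)–(20,11): crosses AB
  edge (20,11)–(13,11): crosses AB
  → BLOCKED
Obstacle 2 [(1,14) (11,14) (1,23)]:
  edge (1,14)–(11,14): clear
  edge (11,14)–(1,23): clear
  edge (1,23)–(1,14): clear
  midpoint (31/2,23/2) outside
  → clear
Obstacle 3 [(1,1) (6,0) (10,3) (10,8) (3,11)]:
  edge (1,1)–(6,0): clear
  edge (6,0)–(10,3): clear
  edge (10,3)–(10,8): clear
  edge (10,8)–(3,11): clear
  edge (3,11)–(1,1): clear
  midpoint (31/2,23/2) outside
  → clear
Obstacle 4 [(13,24) (15,17) (19,16) (24,15) (23,21)]:
  edge (13,24)–(15,17): clear
  edge (15,17)–(19,16): clear
  edge (19,16)–(24,15): clear
  edge (24,15)–(23,21): clear
  edge (23,21)–(13,24): clear
  midpoint (31/2,23/2) outside
  → clear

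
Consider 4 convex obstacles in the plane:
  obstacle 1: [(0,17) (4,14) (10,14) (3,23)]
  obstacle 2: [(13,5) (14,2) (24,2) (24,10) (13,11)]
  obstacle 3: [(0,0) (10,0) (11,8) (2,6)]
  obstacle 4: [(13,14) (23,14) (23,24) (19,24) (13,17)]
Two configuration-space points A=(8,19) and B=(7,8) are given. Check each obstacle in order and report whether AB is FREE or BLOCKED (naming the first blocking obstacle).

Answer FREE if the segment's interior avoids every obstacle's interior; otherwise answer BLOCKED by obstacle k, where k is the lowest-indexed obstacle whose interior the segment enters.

Obstacle 1 [(0,17) (4,14) (10,14) (3,23)]:
  edge (0,17)–(4,14): clear
  edge (4,14)–(10,14): crosses AB
  edge (10,14)–(3,23): crosses AB
  edge (3,23)–(0,17): clear
  → BLOCKED
Obstacle 2 [(13,5) (14,2) (24,2) (24,10) (13,11)]:
  edge (13,5)–(14,2): clear
  edge (14,2)–(24,2): clear
  edge (24,2)–(24,10): clear
  edge (24,10)–(13,11): clear
  edge (13,11)–(13,5): clear
  midpoint (15/2,27/2) outside
  → clear
Obstacle 3 [(0,0) (10,0) (11,8) (2,6)]:
  edge (0,0)–(10,0): clear
  edge (10,0)–(11,8): clear
  edge (11,8)–(2,6): clear
  edge (2,6)–(0,0): clear
  midpoint (15/2,27/2) outside
  → clear
Obstacle 4 [(13,14) (23,14) (23,24) (19,24) (13,17)]:
  edge (13,14)–(23,14): clear
  edge (23,14)–(23,24): clear
  edge (23,24)–(19,24): clear
  edge (19,24)–(13,17): clear
  edge (13,17)–(13,14): clear
  midpoint (15/2,27/2) outside
  → clear

BLOCKED by obstacle 1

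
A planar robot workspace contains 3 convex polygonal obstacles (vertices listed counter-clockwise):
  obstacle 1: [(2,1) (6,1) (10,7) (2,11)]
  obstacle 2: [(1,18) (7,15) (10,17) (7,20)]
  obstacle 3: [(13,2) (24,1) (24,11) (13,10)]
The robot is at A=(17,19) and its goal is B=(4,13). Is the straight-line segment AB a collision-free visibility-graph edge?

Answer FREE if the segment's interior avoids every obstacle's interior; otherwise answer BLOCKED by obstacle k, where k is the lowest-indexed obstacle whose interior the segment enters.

FREE

Obstacle 1 [(2,1) (6,1) (10,7) (2,11)]:
  edge (2,1)–(6,1): clear
  edge (6,1)–(10,7): clear
  edge (10,7)–(2,11): clear
  edge (2,11)–(2,1): clear
  midpoint (21/2,16) outside
  → clear
Obstacle 2 [(1,18) (7,15) (10,17) (7,20)]:
  edge (1,18)–(7,15): clear
  edge (7,15)–(10,17): clear
  edge (10,17)–(7,20): clear
  edge (7,20)–(1,18): clear
  midpoint (21/2,16) outside
  → clear
Obstacle 3 [(13,2) (24,1) (24,11) (13,10)]:
  edge (13,2)–(24,1): clear
  edge (24,1)–(24,11): clear
  edge (24,11)–(13,10): clear
  edge (13,10)–(13,2): clear
  midpoint (21/2,16) outside
  → clear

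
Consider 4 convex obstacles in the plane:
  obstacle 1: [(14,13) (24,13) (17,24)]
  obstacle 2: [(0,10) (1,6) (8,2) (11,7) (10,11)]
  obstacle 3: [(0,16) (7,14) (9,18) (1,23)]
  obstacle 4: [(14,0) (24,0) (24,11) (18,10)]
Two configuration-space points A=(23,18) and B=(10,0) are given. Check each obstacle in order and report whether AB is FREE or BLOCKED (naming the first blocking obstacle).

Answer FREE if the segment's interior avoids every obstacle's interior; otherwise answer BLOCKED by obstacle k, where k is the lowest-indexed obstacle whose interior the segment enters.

BLOCKED by obstacle 1

Obstacle 1 [(14,13) (24,13) (17,24)]:
  edge (14,13)–(24,13): crosses AB
  edge (24,13)–(17,24): crosses AB
  edge (17,24)–(14,13): clear
  → BLOCKED
Obstacle 2 [(0,10) (1,6) (8,2) (11,7) (10,11)]:
  edge (0,10)–(1,6): clear
  edge (1,6)–(8,2): clear
  edge (8,2)–(11,7): clear
  edge (11,7)–(10,11): clear
  edge (10,11)–(0,10): clear
  midpoint (33/2,9) outside
  → clear
Obstacle 3 [(0,16) (7,14) (9,18) (1,23)]:
  edge (0,16)–(7,14): clear
  edge (7,14)–(9,18): clear
  edge (9,18)–(1,23): clear
  edge (1,23)–(0,16): clear
  midpoint (33/2,9) outside
  → clear
Obstacle 4 [(14,0) (24,0) (24,11) (18,10)]:
  edge (14,0)–(24,0): clear
  edge (24,0)–(24,11): clear
  edge (24,11)–(18,10): clear
  edge (18,10)–(14,0): clear
  midpoint (33/2,9) outside
  → clear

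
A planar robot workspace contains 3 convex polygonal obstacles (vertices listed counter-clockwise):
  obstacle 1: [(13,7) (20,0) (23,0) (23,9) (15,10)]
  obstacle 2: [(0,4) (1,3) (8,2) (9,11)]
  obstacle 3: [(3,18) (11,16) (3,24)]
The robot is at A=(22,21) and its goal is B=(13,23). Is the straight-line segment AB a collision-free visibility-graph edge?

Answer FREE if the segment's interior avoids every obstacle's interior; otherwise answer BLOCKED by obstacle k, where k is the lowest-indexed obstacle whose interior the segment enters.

FREE

Obstacle 1 [(13,7) (20,0) (23,0) (23,9) (15,10)]:
  edge (13,7)–(20,0): clear
  edge (20,0)–(23,0): clear
  edge (23,0)–(23,9): clear
  edge (23,9)–(15,10): clear
  edge (15,10)–(13,7): clear
  midpoint (35/2,22) outside
  → clear
Obstacle 2 [(0,4) (1,3) (8,2) (9,11)]:
  edge (0,4)–(1,3): clear
  edge (1,3)–(8,2): clear
  edge (8,2)–(9,11): clear
  edge (9,11)–(0,4): clear
  midpoint (35/2,22) outside
  → clear
Obstacle 3 [(3,18) (11,16) (3,24)]:
  edge (3,18)–(11,16): clear
  edge (11,16)–(3,24): clear
  edge (3,24)–(3,18): clear
  midpoint (35/2,22) outside
  → clear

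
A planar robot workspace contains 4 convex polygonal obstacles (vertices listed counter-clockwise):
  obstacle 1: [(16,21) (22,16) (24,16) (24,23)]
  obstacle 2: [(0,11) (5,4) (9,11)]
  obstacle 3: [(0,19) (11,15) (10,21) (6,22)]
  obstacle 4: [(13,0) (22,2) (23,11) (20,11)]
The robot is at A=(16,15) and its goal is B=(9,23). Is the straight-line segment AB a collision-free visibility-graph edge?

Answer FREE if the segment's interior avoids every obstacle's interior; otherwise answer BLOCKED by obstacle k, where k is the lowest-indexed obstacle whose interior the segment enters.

FREE

Obstacle 1 [(16,21) (22,16) (24,16) (24,23)]:
  edge (16,21)–(22,16): clear
  edge (22,16)–(24,16): clear
  edge (24,16)–(24,23): clear
  edge (24,23)–(16,21): clear
  midpoint (25/2,19) outside
  → clear
Obstacle 2 [(0,11) (5,4) (9,11)]:
  edge (0,11)–(5,4): clear
  edge (5,4)–(9,11): clear
  edge (9,11)–(0,11): clear
  midpoint (25/2,19) outside
  → clear
Obstacle 3 [(0,19) (11,15) (10,21) (6,22)]:
  edge (0,19)–(11,15): clear
  edge (11,15)–(10,21): clear
  edge (10,21)–(6,22): clear
  edge (6,22)–(0,19): clear
  midpoint (25/2,19) outside
  → clear
Obstacle 4 [(13,0) (22,2) (23,11) (20,11)]:
  edge (13,0)–(22,2): clear
  edge (22,2)–(23,11): clear
  edge (23,11)–(20,11): clear
  edge (20,11)–(13,0): clear
  midpoint (25/2,19) outside
  → clear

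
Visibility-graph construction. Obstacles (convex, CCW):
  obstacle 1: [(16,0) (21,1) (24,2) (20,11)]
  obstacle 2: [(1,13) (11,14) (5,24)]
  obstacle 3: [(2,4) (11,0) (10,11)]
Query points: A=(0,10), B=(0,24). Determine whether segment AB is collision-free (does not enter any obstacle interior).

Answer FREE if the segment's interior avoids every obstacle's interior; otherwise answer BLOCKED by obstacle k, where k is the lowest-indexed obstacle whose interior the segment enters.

Obstacle 1 [(16,0) (21,1) (24,2) (20,11)]:
  edge (16,0)–(21,1): clear
  edge (21,1)–(24,2): clear
  edge (24,2)–(20,11): clear
  edge (20,11)–(16,0): clear
  midpoint (0,17) outside
  → clear
Obstacle 2 [(1,13) (11,14) (5,24)]:
  edge (1,13)–(11,14): clear
  edge (11,14)–(5,24): clear
  edge (5,24)–(1,13): clear
  midpoint (0,17) outside
  → clear
Obstacle 3 [(2,4) (11,0) (10,11)]:
  edge (2,4)–(11,0): clear
  edge (11,0)–(10,11): clear
  edge (10,11)–(2,4): clear
  midpoint (0,17) outside
  → clear

FREE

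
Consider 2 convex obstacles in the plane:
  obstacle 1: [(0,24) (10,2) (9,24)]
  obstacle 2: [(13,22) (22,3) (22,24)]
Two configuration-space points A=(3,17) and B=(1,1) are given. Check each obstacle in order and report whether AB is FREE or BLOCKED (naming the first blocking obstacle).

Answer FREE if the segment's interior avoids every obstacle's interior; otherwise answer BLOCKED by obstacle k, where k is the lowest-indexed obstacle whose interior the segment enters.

FREE

Obstacle 1 [(0,24) (10,2) (9,24)]:
  edge (0,24)–(10,2): clear
  edge (10,2)–(9,24): clear
  edge (9,24)–(0,24): clear
  midpoint (2,9) outside
  → clear
Obstacle 2 [(13,22) (22,3) (22,24)]:
  edge (13,22)–(22,3): clear
  edge (22,3)–(22,24): clear
  edge (22,24)–(13,22): clear
  midpoint (2,9) outside
  → clear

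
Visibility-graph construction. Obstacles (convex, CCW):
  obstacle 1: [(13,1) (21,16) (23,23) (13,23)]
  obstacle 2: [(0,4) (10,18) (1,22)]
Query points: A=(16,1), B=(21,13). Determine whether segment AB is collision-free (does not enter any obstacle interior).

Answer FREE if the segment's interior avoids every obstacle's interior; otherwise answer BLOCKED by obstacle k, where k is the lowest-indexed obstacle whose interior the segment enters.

FREE

Obstacle 1 [(13,1) (21,16) (23,23) (13,23)]:
  edge (13,1)–(21,16): clear
  edge (21,16)–(23,23): clear
  edge (23,23)–(13,23): clear
  edge (13,23)–(13,1): clear
  midpoint (37/2,7) outside
  → clear
Obstacle 2 [(0,4) (10,18) (1,22)]:
  edge (0,4)–(10,18): clear
  edge (10,18)–(1,22): clear
  edge (1,22)–(0,4): clear
  midpoint (37/2,7) outside
  → clear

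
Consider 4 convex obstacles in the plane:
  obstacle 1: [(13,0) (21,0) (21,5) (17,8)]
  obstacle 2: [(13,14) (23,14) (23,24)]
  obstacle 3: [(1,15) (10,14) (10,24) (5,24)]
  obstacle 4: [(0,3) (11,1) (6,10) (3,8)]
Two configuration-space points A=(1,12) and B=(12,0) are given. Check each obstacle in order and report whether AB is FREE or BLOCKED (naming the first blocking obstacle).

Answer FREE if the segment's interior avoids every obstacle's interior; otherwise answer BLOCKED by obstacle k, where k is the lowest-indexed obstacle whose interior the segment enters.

BLOCKED by obstacle 4

Obstacle 1 [(13,0) (21,0) (21,5) (17,8)]:
  edge (13,0)–(21,0): clear
  edge (21,0)–(21,5): clear
  edge (21,5)–(17,8): clear
  edge (17,8)–(13,0): clear
  midpoint (13/2,6) outside
  → clear
Obstacle 2 [(13,14) (23,14) (23,24)]:
  edge (13,14)–(23,14): clear
  edge (23,14)–(23,24): clear
  edge (23,24)–(13,14): clear
  midpoint (13/2,6) outside
  → clear
Obstacle 3 [(1,15) (10,14) (10,24) (5,24)]:
  edge (1,15)–(10,14): clear
  edge (10,14)–(10,24): clear
  edge (10,24)–(5,24): clear
  edge (5,24)–(1,15): clear
  midpoint (13/2,6) outside
  → clear
Obstacle 4 [(0,3) (11,1) (6,10) (3,8)]:
  edge (0,3)–(11,1): clear
  edge (11,1)–(6,10): crosses AB
  edge (6,10)–(3,8): crosses AB
  edge (3,8)–(0,3): clear
  → BLOCKED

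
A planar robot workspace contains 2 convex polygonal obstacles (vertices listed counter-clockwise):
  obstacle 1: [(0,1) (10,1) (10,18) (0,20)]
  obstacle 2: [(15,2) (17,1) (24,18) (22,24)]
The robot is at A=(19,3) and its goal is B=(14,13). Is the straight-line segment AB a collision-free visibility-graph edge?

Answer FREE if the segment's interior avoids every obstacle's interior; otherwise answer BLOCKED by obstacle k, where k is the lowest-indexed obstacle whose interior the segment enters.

BLOCKED by obstacle 2

Obstacle 1 [(0,1) (10,1) (10,18) (0,20)]:
  edge (0,1)–(10,1): clear
  edge (10,1)–(10,18): clear
  edge (10,18)–(0,20): clear
  edge (0,20)–(0,1): clear
  midpoint (33/2,8) outside
  → clear
Obstacle 2 [(15,2) (17,1) (24,18) (22,24)]:
  edge (15,2)–(17,1): clear
  edge (17,1)–(24,18): crosses AB
  edge (24,18)–(22,24): clear
  edge (22,24)–(15,2): crosses AB
  → BLOCKED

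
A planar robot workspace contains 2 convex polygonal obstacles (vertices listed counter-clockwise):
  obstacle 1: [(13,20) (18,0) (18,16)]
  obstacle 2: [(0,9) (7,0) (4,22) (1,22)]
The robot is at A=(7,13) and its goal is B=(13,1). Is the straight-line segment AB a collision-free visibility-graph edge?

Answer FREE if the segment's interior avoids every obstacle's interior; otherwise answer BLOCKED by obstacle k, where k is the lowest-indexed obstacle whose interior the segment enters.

Obstacle 1 [(13,20) (18,0) (18,16)]:
  edge (13,20)–(18,0): clear
  edge (18,0)–(18,16): clear
  edge (18,16)–(13,20): clear
  midpoint (10,7) outside
  → clear
Obstacle 2 [(0,9) (7,0) (4,22) (1,22)]:
  edge (0,9)–(7,0): clear
  edge (7,0)–(4,22): clear
  edge (4,22)–(1,22): clear
  edge (1,22)–(0,9): clear
  midpoint (10,7) outside
  → clear

FREE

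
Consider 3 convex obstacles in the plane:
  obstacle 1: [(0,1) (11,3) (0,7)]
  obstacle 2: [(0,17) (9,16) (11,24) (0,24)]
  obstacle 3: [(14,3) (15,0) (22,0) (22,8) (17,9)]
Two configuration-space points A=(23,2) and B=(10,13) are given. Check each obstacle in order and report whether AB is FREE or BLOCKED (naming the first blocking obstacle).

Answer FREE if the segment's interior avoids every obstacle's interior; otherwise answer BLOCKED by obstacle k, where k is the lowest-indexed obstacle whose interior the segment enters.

Obstacle 1 [(0,1) (11,3) (0,7)]:
  edge (0,1)–(11,3): clear
  edge (11,3)–(0,7): clear
  edge (0,7)–(0,1): clear
  midpoint (33/2,15/2) outside
  → clear
Obstacle 2 [(0,17) (9,16) (11,24) (0,24)]:
  edge (0,17)–(9,16): clear
  edge (9,16)–(11,24): clear
  edge (11,24)–(0,24): clear
  edge (0,24)–(0,17): clear
  midpoint (33/2,15/2) outside
  → clear
Obstacle 3 [(14,3) (15,0) (22,0) (22,8) (17,9)]:
  edge (14,3)–(15,0): clear
  edge (15,0)–(22,0): clear
  edge (22,0)–(22,8): crosses AB
  edge (22,8)–(17,9): clear
  edge (17,9)–(14,3): crosses AB
  → BLOCKED

BLOCKED by obstacle 3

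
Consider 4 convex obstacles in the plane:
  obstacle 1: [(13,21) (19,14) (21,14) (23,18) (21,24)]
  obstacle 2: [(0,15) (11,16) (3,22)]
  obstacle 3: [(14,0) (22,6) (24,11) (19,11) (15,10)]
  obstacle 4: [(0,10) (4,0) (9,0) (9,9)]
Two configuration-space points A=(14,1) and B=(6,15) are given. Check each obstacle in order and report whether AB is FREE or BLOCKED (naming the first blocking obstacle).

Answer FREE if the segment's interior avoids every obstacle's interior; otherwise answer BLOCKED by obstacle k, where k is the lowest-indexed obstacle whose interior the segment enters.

FREE

Obstacle 1 [(13,21) (19,14) (21,14) (23,18) (21,24)]:
  edge (13,21)–(19,14): clear
  edge (19,14)–(21,14): clear
  edge (21,14)–(23,18): clear
  edge (23,18)–(21,24): clear
  edge (21,24)–(13,21): clear
  midpoint (10,8) outside
  → clear
Obstacle 2 [(0,15) (11,16) (3,22)]:
  edge (0,15)–(11,16): clear
  edge (11,16)–(3,22): clear
  edge (3,22)–(0,15): clear
  midpoint (10,8) outside
  → clear
Obstacle 3 [(14,0) (22,6) (24,11) (19,11) (15,10)]:
  edge (14,0)–(22,6): clear
  edge (22,6)–(24,11): clear
  edge (24,11)–(19,11): clear
  edge (19,11)–(15,10): clear
  edge (15,10)–(14,0): clear
  midpoint (10,8) outside
  → clear
Obstacle 4 [(0,10) (4,0) (9,0) (9,9)]:
  edge (0,10)–(4,0): clear
  edge (4,0)–(9,0): clear
  edge (9,0)–(9,9): clear
  edge (9,9)–(0,10): clear
  midpoint (10,8) outside
  → clear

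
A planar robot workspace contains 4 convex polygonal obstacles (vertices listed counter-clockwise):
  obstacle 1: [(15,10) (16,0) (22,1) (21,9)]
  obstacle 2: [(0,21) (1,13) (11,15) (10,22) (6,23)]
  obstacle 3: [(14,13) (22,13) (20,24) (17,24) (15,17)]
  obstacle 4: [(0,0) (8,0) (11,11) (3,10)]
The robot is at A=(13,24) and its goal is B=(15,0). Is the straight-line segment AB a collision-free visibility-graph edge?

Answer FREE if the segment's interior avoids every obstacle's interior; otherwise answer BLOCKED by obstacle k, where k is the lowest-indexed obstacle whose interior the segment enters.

FREE

Obstacle 1 [(15,10) (16,0) (22,1) (21,9)]:
  edge (15,10)–(16,0): clear
  edge (16,0)–(22,1): clear
  edge (22,1)–(21,9): clear
  edge (21,9)–(15,10): clear
  midpoint (14,12) outside
  → clear
Obstacle 2 [(0,21) (1,13) (11,15) (10,22) (6,23)]:
  edge (0,21)–(1,13): clear
  edge (1,13)–(11,15): clear
  edge (11,15)–(10,22): clear
  edge (10,22)–(6,23): clear
  edge (6,23)–(0,21): clear
  midpoint (14,12) outside
  → clear
Obstacle 3 [(14,13) (22,13) (20,24) (17,24) (15,17)]:
  edge (14,13)–(22,13): clear
  edge (22,13)–(20,24): clear
  edge (20,24)–(17,24): clear
  edge (17,24)–(15,17): clear
  edge (15,17)–(14,13): clear
  midpoint (14,12) outside
  → clear
Obstacle 4 [(0,0) (8,0) (11,11) (3,10)]:
  edge (0,0)–(8,0): clear
  edge (8,0)–(11,11): clear
  edge (11,11)–(3,10): clear
  edge (3,10)–(0,0): clear
  midpoint (14,12) outside
  → clear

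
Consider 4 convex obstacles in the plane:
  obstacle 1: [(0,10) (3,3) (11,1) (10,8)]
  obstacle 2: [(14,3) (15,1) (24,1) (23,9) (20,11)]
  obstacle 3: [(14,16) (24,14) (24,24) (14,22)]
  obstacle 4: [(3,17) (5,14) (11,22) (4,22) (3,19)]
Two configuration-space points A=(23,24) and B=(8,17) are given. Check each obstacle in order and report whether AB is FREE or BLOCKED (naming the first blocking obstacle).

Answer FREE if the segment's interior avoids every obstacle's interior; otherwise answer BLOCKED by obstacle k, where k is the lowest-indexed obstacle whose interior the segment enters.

BLOCKED by obstacle 3

Obstacle 1 [(0,10) (3,3) (11,1) (10,8)]:
  edge (0,10)–(3,3): clear
  edge (3,3)–(11,1): clear
  edge (11,1)–(10,8): clear
  edge (10,8)–(0,10): clear
  midpoint (31/2,41/2) outside
  → clear
Obstacle 2 [(14,3) (15,1) (24,1) (23,9) (20,11)]:
  edge (14,3)–(15,1): clear
  edge (15,1)–(24,1): clear
  edge (24,1)–(23,9): clear
  edge (23,9)–(20,11): clear
  edge (20,11)–(14,3): clear
  midpoint (31/2,41/2) outside
  → clear
Obstacle 3 [(14,16) (24,14) (24,24) (14,22)]:
  edge (14,16)–(24,14): clear
  edge (24,14)–(24,24): clear
  edge (24,24)–(14,22): crosses AB
  edge (14,22)–(14,16): crosses AB
  → BLOCKED
Obstacle 4 [(3,17) (5,14) (11,22) (4,22) (3,19)]:
  edge (3,17)–(5,14): clear
  edge (5,14)–(11,22): clear
  edge (11,22)–(4,22): clear
  edge (4,22)–(3,19): clear
  edge (3,19)–(3,17): clear
  midpoint (31/2,41/2) outside
  → clear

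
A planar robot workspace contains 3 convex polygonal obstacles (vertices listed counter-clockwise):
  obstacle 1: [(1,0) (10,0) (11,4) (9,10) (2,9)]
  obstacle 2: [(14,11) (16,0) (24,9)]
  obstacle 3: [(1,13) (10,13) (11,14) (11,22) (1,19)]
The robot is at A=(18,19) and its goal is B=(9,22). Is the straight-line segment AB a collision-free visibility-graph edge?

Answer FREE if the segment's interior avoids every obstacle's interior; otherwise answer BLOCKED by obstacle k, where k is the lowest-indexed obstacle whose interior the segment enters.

BLOCKED by obstacle 3

Obstacle 1 [(1,0) (10,0) (11,4) (9,10) (2,9)]:
  edge (1,0)–(10,0): clear
  edge (10,0)–(11,4): clear
  edge (11,4)–(9,10): clear
  edge (9,10)–(2,9): clear
  edge (2,9)–(1,0): clear
  midpoint (27/2,41/2) outside
  → clear
Obstacle 2 [(14,11) (16,0) (24,9)]:
  edge (14,11)–(16,0): clear
  edge (16,0)–(24,9): clear
  edge (24,9)–(14,11): clear
  midpoint (27/2,41/2) outside
  → clear
Obstacle 3 [(1,13) (10,13) (11,14) (11,22) (1,19)]:
  edge (1,13)–(10,13): clear
  edge (10,13)–(11,14): clear
  edge (11,14)–(11,22): crosses AB
  edge (11,22)–(1,19): crosses AB
  edge (1,19)–(1,13): clear
  → BLOCKED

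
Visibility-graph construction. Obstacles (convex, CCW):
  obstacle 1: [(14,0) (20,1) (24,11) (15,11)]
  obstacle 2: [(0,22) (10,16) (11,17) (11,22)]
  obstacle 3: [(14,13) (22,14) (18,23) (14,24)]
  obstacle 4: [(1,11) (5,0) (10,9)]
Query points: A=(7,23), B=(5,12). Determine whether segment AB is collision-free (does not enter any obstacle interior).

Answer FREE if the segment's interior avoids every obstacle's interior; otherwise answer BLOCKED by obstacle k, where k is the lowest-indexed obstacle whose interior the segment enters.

Obstacle 1 [(14,0) (20,1) (24,11) (15,11)]:
  edge (14,0)–(20,1): clear
  edge (20,1)–(24,11): clear
  edge (24,11)–(15,11): clear
  edge (15,11)–(14,0): clear
  midpoint (6,35/2) outside
  → clear
Obstacle 2 [(0,22) (10,16) (11,17) (11,22)]:
  edge (0,22)–(10,16): crosses AB
  edge (10,16)–(11,17): clear
  edge (11,17)–(11,22): clear
  edge (11,22)–(0,22): crosses AB
  → BLOCKED
Obstacle 3 [(14,13) (22,14) (18,23) (14,24)]:
  edge (14,13)–(22,14): clear
  edge (22,14)–(18,23): clear
  edge (18,23)–(14,24): clear
  edge (14,24)–(14,13): clear
  midpoint (6,35/2) outside
  → clear
Obstacle 4 [(1,11) (5,0) (10,9)]:
  edge (1,11)–(5,0): clear
  edge (5,0)–(10,9): clear
  edge (10,9)–(1,11): clear
  midpoint (6,35/2) outside
  → clear

BLOCKED by obstacle 2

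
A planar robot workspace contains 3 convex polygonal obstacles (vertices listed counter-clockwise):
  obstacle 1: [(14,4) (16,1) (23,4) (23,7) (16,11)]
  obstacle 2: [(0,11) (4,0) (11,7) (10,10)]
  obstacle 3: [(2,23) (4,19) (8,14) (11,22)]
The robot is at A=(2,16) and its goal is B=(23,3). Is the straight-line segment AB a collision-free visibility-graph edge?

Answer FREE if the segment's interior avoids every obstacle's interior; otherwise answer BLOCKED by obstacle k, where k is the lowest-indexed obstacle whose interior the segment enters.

Obstacle 1 [(14,4) (16,1) (23,4) (23,7) (16,11)]:
  edge (14,4)–(16,1): clear
  edge (16,1)–(23,4): crosses AB
  edge (23,4)–(23,7): clear
  edge (23,7)–(16,11): clear
  edge (16,11)–(14,4): crosses AB
  → BLOCKED
Obstacle 2 [(0,11) (4,0) (11,7) (10,10)]:
  edge (0,11)–(4,0): clear
  edge (4,0)–(11,7): clear
  edge (11,7)–(10,10): clear
  edge (10,10)–(0,11): clear
  midpoint (25/2,19/2) outside
  → clear
Obstacle 3 [(2,23) (4,19) (8,14) (11,22)]:
  edge (2,23)–(4,19): clear
  edge (4,19)–(8,14): clear
  edge (8,14)–(11,22): clear
  edge (11,22)–(2,23): clear
  midpoint (25/2,19/2) outside
  → clear

BLOCKED by obstacle 1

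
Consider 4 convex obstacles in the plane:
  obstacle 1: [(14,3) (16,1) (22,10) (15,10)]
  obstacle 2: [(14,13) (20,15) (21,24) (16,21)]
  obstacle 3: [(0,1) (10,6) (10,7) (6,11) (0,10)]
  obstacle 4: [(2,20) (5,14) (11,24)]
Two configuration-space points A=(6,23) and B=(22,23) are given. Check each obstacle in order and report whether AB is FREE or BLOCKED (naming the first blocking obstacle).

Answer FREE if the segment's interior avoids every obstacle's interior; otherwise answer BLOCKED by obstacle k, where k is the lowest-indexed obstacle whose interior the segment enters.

BLOCKED by obstacle 2

Obstacle 1 [(14,3) (16,1) (22,10) (15,10)]:
  edge (14,3)–(16,1): clear
  edge (16,1)–(22,10): clear
  edge (22,10)–(15,10): clear
  edge (15,10)–(14,3): clear
  midpoint (14,23) outside
  → clear
Obstacle 2 [(14,13) (20,15) (21,24) (16,21)]:
  edge (14,13)–(20,15): clear
  edge (20,15)–(21,24): crosses AB
  edge (21,24)–(16,21): crosses AB
  edge (16,21)–(14,13): clear
  → BLOCKED
Obstacle 3 [(0,1) (10,6) (10,7) (6,11) (0,10)]:
  edge (0,1)–(10,6): clear
  edge (10,6)–(10,7): clear
  edge (10,7)–(6,11): clear
  edge (6,11)–(0,10): clear
  edge (0,10)–(0,1): clear
  midpoint (14,23) outside
  → clear
Obstacle 4 [(2,20) (5,14) (11,24)]:
  edge (2,20)–(5,14): clear
  edge (5,14)–(11,24): crosses AB
  edge (11,24)–(2,20): crosses AB
  → BLOCKED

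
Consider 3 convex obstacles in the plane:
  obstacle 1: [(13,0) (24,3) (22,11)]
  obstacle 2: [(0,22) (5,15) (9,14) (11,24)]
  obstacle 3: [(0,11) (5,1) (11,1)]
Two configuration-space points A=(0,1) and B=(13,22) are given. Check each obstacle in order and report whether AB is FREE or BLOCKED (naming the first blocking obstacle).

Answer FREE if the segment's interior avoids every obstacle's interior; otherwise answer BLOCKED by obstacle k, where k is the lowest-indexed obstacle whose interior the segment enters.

Obstacle 1 [(13,0) (24,3) (22,11)]:
  edge (13,0)–(24,3): clear
  edge (24,3)–(22,11): clear
  edge (22,11)–(13,0): clear
  midpoint (13/2,23/2) outside
  → clear
Obstacle 2 [(0,22) (5,15) (9,14) (11,24)]:
  edge (0,22)–(5,15): clear
  edge (5,15)–(9,14): crosses AB
  edge (9,14)–(11,24): crosses AB
  edge (11,24)–(0,22): clear
  → BLOCKED
Obstacle 3 [(0,11) (5,1) (11,1)]:
  edge (0,11)–(5,1): crosses AB
  edge (5,1)–(11,1): clear
  edge (11,1)–(0,11): crosses AB
  → BLOCKED

BLOCKED by obstacle 2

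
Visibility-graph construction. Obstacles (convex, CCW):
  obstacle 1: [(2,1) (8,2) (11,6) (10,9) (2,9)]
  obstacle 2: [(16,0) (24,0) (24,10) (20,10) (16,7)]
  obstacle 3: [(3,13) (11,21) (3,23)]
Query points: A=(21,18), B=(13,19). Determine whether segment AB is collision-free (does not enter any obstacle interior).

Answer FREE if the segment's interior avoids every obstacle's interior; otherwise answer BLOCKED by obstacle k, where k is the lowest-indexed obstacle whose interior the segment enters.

Obstacle 1 [(2,1) (8,2) (11,6) (10,9) (2,9)]:
  edge (2,1)–(8,2): clear
  edge (8,2)–(11,6): clear
  edge (11,6)–(10,9): clear
  edge (10,9)–(2,9): clear
  edge (2,9)–(2,1): clear
  midpoint (17,37/2) outside
  → clear
Obstacle 2 [(16,0) (24,0) (24,10) (20,10) (16,7)]:
  edge (16,0)–(24,0): clear
  edge (24,0)–(24,10): clear
  edge (24,10)–(20,10): clear
  edge (20,10)–(16,7): clear
  edge (16,7)–(16,0): clear
  midpoint (17,37/2) outside
  → clear
Obstacle 3 [(3,13) (11,21) (3,23)]:
  edge (3,13)–(11,21): clear
  edge (11,21)–(3,23): clear
  edge (3,23)–(3,13): clear
  midpoint (17,37/2) outside
  → clear

FREE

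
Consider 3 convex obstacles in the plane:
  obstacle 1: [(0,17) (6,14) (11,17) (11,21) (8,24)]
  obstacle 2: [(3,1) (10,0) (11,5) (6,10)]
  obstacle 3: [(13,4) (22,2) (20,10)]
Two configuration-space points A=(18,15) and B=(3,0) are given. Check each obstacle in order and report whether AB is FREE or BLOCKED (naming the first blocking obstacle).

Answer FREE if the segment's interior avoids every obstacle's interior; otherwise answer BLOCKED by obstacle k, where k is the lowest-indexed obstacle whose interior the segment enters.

Obstacle 1 [(0,17) (6,14) (11,17) (11,21) (8,24)]:
  edge (0,17)–(6,14): clear
  edge (6,14)–(11,17): clear
  edge (11,17)–(11,21): clear
  edge (11,21)–(8,24): clear
  edge (8,24)–(0,17): clear
  midpoint (21/2,15/2) outside
  → clear
Obstacle 2 [(3,1) (10,0) (11,5) (6,10)]:
  edge (3,1)–(10,0): crosses AB
  edge (10,0)–(11,5): clear
  edge (11,5)–(6,10): crosses AB
  edge (6,10)–(3,1): clear
  → BLOCKED
Obstacle 3 [(13,4) (22,2) (20,10)]:
  edge (13,4)–(22,2): clear
  edge (22,2)–(20,10): clear
  edge (20,10)–(13,4): clear
  midpoint (21/2,15/2) outside
  → clear

BLOCKED by obstacle 2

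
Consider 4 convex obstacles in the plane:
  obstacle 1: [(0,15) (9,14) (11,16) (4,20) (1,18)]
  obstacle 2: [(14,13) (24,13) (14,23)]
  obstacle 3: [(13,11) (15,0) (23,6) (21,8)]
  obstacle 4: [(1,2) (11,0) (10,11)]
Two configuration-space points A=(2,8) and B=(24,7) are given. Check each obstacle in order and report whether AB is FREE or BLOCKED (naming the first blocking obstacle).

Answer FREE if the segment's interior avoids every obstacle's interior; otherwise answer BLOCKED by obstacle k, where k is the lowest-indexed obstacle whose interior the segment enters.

Obstacle 1 [(0,15) (9,14) (11,16) (4,20) (1,18)]:
  edge (0,15)–(9,14): clear
  edge (9,14)–(11,16): clear
  edge (11,16)–(4,20): clear
  edge (4,20)–(1,18): clear
  edge (1,18)–(0,15): clear
  midpoint (13,15/2) outside
  → clear
Obstacle 2 [(14,13) (24,13) (14,23)]:
  edge (14,13)–(24,13): clear
  edge (24,13)–(14,23): clear
  edge (14,23)–(14,13): clear
  midpoint (13,15/2) outside
  → clear
Obstacle 3 [(13,11) (15,0) (23,6) (21,8)]:
  edge (13,11)–(15,0): crosses AB
  edge (15,0)–(23,6): clear
  edge (23,6)–(21,8): crosses AB
  edge (21,8)–(13,11): clear
  → BLOCKED
Obstacle 4 [(1,2) (11,0) (10,11)]:
  edge (1,2)–(11,0): clear
  edge (11,0)–(10,11): crosses AB
  edge (10,11)–(1,2): crosses AB
  → BLOCKED

BLOCKED by obstacle 3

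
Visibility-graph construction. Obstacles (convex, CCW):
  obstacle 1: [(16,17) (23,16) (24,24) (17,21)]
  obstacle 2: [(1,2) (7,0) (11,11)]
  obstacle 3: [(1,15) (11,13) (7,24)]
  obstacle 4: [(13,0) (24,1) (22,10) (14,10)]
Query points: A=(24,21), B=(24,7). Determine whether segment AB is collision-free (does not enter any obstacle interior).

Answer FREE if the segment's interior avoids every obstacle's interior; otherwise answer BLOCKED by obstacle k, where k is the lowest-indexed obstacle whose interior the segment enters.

Obstacle 1 [(16,17) (23,16) (24,24) (17,21)]:
  edge (16,17)–(23,16): clear
  edge (23,16)–(24,24): clear
  edge (24,24)–(17,21): clear
  edge (17,21)–(16,17): clear
  midpoint (24,14) outside
  → clear
Obstacle 2 [(1,2) (7,0) (11,11)]:
  edge (1,2)–(7,0): clear
  edge (7,0)–(11,11): clear
  edge (11,11)–(1,2): clear
  midpoint (24,14) outside
  → clear
Obstacle 3 [(1,15) (11,13) (7,24)]:
  edge (1,15)–(11,13): clear
  edge (11,13)–(7,24): clear
  edge (7,24)–(1,15): clear
  midpoint (24,14) outside
  → clear
Obstacle 4 [(13,0) (24,1) (22,10) (14,10)]:
  edge (13,0)–(24,1): clear
  edge (24,1)–(22,10): clear
  edge (22,10)–(14,10): clear
  edge (14,10)–(13,0): clear
  midpoint (24,14) outside
  → clear

FREE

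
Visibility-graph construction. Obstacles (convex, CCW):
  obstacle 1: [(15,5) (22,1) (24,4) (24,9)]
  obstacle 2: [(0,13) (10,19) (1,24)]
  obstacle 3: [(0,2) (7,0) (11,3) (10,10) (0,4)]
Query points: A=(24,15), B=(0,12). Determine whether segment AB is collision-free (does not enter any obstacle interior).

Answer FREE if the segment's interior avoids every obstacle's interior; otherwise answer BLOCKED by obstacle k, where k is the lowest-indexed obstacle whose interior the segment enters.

Obstacle 1 [(15,5) (22,1) (24,4) (24,9)]:
  edge (15,5)–(22,1): clear
  edge (22,1)–(24,4): clear
  edge (24,4)–(24,9): clear
  edge (24,9)–(15,5): clear
  midpoint (12,27/2) outside
  → clear
Obstacle 2 [(0,13) (10,19) (1,24)]:
  edge (0,13)–(10,19): clear
  edge (10,19)–(1,24): clear
  edge (1,24)–(0,13): clear
  midpoint (12,27/2) outside
  → clear
Obstacle 3 [(0,2) (7,0) (11,3) (10,10) (0,4)]:
  edge (0,2)–(7,0): clear
  edge (7,0)–(11,3): clear
  edge (11,3)–(10,10): clear
  edge (10,10)–(0,4): clear
  edge (0,4)–(0,2): clear
  midpoint (12,27/2) outside
  → clear

FREE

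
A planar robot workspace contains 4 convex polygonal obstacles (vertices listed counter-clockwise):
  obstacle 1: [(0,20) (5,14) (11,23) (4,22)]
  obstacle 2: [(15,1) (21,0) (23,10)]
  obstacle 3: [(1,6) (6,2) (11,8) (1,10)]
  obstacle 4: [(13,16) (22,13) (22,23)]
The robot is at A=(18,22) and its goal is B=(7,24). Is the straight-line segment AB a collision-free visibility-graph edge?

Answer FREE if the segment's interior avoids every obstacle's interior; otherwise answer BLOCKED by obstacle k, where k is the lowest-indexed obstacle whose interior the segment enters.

Obstacle 1 [(0,20) (5,14) (11,23) (4,22)]:
  edge (0,20)–(5,14): clear
  edge (5,14)–(11,23): clear
  edge (11,23)–(4,22): clear
  edge (4,22)–(0,20): clear
  midpoint (25/2,23) outside
  → clear
Obstacle 2 [(15,1) (21,0) (23,10)]:
  edge (15,1)–(21,0): clear
  edge (21,0)–(23,10): clear
  edge (23,10)–(15,1): clear
  midpoint (25/2,23) outside
  → clear
Obstacle 3 [(1,6) (6,2) (11,8) (1,10)]:
  edge (1,6)–(6,2): clear
  edge (6,2)–(11,8): clear
  edge (11,8)–(1,10): clear
  edge (1,10)–(1,6): clear
  midpoint (25/2,23) outside
  → clear
Obstacle 4 [(13,16) (22,13) (22,23)]:
  edge (13,16)–(22,13): clear
  edge (22,13)–(22,23): clear
  edge (22,23)–(13,16): clear
  midpoint (25/2,23) outside
  → clear

FREE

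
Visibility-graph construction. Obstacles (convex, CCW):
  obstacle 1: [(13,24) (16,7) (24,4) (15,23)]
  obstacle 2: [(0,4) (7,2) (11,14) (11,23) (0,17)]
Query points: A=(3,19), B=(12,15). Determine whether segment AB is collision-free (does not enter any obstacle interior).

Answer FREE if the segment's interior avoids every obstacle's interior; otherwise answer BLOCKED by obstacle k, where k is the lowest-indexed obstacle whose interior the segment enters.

Obstacle 1 [(13,24) (16,7) (24,4) (15,23)]:
  edge (13,24)–(16,7): clear
  edge (16,7)–(24,4): clear
  edge (24,4)–(15,23): clear
  edge (15,23)–(13,24): clear
  midpoint (15/2,17) outside
  → clear
Obstacle 2 [(0,4) (7,2) (11,14) (11,23) (0,17)]:
  edge (0,4)–(7,2): clear
  edge (7,2)–(11,14): clear
  edge (11,14)–(11,23): crosses AB
  edge (11,23)–(0,17): crosses AB
  edge (0,17)–(0,4): clear
  → BLOCKED

BLOCKED by obstacle 2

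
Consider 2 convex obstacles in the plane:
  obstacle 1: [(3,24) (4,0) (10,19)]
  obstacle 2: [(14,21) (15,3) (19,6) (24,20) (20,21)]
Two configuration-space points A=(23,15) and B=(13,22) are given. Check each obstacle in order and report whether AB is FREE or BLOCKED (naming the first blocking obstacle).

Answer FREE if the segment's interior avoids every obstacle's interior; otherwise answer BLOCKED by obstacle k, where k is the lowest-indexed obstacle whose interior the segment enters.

BLOCKED by obstacle 2

Obstacle 1 [(3,24) (4,0) (10,19)]:
  edge (3,24)–(4,0): clear
  edge (4,0)–(10,19): clear
  edge (10,19)–(3,24): clear
  midpoint (18,37/2) outside
  → clear
Obstacle 2 [(14,21) (15,3) (19,6) (24,20) (20,21)]:
  edge (14,21)–(15,3): clear
  edge (15,3)–(19,6): clear
  edge (19,6)–(24,20): crosses AB
  edge (24,20)–(20,21): clear
  edge (20,21)–(14,21): crosses AB
  → BLOCKED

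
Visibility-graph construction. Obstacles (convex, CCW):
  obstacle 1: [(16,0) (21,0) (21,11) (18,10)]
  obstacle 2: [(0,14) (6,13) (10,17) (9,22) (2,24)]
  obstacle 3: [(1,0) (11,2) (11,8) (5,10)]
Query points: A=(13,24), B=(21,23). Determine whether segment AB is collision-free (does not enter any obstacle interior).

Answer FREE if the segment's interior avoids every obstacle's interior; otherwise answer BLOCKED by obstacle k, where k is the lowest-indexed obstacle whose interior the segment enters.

Obstacle 1 [(16,0) (21,0) (21,11) (18,10)]:
  edge (16,0)–(21,0): clear
  edge (21,0)–(21,11): clear
  edge (21,11)–(18,10): clear
  edge (18,10)–(16,0): clear
  midpoint (17,47/2) outside
  → clear
Obstacle 2 [(0,14) (6,13) (10,17) (9,22) (2,24)]:
  edge (0,14)–(6,13): clear
  edge (6,13)–(10,17): clear
  edge (10,17)–(9,22): clear
  edge (9,22)–(2,24): clear
  edge (2,24)–(0,14): clear
  midpoint (17,47/2) outside
  → clear
Obstacle 3 [(1,0) (11,2) (11,8) (5,10)]:
  edge (1,0)–(11,2): clear
  edge (11,2)–(11,8): clear
  edge (11,8)–(5,10): clear
  edge (5,10)–(1,0): clear
  midpoint (17,47/2) outside
  → clear

FREE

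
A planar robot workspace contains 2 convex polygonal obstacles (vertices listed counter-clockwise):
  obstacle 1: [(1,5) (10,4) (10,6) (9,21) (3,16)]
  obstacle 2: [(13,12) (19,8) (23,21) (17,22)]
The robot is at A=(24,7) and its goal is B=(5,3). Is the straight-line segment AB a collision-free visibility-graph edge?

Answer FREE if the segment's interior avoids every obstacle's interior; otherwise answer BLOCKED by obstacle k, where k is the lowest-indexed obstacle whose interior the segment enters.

Obstacle 1 [(1,5) (10,4) (10,6) (9,21) (3,16)]:
  edge (1,5)–(10,4): crosses AB
  edge (10,4)–(10,6): crosses AB
  edge (10,6)–(9,21): clear
  edge (9,21)–(3,16): clear
  edge (3,16)–(1,5): clear
  → BLOCKED
Obstacle 2 [(13,12) (19,8) (23,21) (17,22)]:
  edge (13,12)–(19,8): clear
  edge (19,8)–(23,21): clear
  edge (23,21)–(17,22): clear
  edge (17,22)–(13,12): clear
  midpoint (29/2,5) outside
  → clear

BLOCKED by obstacle 1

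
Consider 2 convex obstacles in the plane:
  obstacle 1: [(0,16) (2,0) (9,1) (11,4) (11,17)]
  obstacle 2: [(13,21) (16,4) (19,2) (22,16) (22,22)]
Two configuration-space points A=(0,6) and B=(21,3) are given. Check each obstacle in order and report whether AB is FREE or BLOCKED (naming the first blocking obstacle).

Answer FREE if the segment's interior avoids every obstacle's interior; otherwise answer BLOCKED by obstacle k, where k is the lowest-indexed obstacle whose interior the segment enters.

Obstacle 1 [(0,16) (2,0) (9,1) (11,4) (11,17)]:
  edge (0,16)–(2,0): crosses AB
  edge (2,0)–(9,1): clear
  edge (9,1)–(11,4): clear
  edge (11,4)–(11,17): crosses AB
  edge (11,17)–(0,16): clear
  → BLOCKED
Obstacle 2 [(13,21) (16,4) (19,2) (22,16) (22,22)]:
  edge (13,21)–(16,4): clear
  edge (16,4)–(19,2): crosses AB
  edge (19,2)–(22,16): crosses AB
  edge (22,16)–(22,22): clear
  edge (22,22)–(13,21): clear
  → BLOCKED

BLOCKED by obstacle 1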